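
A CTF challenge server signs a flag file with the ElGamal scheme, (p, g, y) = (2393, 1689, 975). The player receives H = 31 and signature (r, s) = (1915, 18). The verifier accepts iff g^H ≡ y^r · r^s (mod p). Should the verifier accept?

reject

Left side g^H mod p:
Squares mod 2393: 1689^1≡1689, 1689^2≡265, 1689^4≡828, 1689^8≡1186, 1689^16≡1905
31 = 16 + 8 + 4 + 2 + 1, so 1689^31 ≡ 1905·1186·828·265·1689 ≡ 967 (mod 2393)
Right side y^r · r^s mod p:
Squares mod 2393: 975^1≡975, 975^2≡604, 975^4≡1080, 975^8≡1009, 975^16≡1056, 975^32≡2391, 975^64≡4, 975^128≡16, 975^256≡256, 975^512≡925, 975^1024≡1324
1915 = 1024 + 512 + 256 + 64 + 32 + 16 + 8 + 2 + 1, so 975^1915 ≡ 1324·925·256·4·2391·1056·1009·604·975 ≡ 861 (mod 2393)
Squares mod 2393: 1915^1≡1915, 1915^2≡1149, 1915^4≡1658, 1915^8≡1800, 1915^16≡2271
18 = 16 + 2, so 1915^18 ≡ 2271·1149 ≡ 1009 (mod 2393)
861·1009 = 868749 ≡ 90 (mod 2393)
967 ≠ 90, so verification fails.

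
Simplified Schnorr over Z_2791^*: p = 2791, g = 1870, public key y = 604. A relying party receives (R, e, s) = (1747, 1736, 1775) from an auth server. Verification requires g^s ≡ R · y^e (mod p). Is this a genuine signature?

g^s mod p:
1870^2 = 3496900 ≡ 2568
1870^4 ≡ 2568^2 = 6594624 ≡ 2282
1870^8 ≡ 2282^2 = 5207524 ≡ 2309
1870^16 ≡ 2309^2 = 5331481 ≡ 671
1870^32 ≡ 671^2 = 450241 ≡ 890
1870^64 ≡ 890^2 = 792100 ≡ 2247
1870^128 ≡ 2247^2 = 5049009 ≡ 90
1870^256 ≡ 90^2 = 8100 ≡ 2518
1870^512 ≡ 2518^2 = 6340324 ≡ 1963
1870^1024 ≡ 1963^2 = 3853369 ≡ 1789
1775 = 1024 + 512 + 128 + 64 + 32 + 8 + 4 + 2 + 1, so 1870^1775 ≡ 1789·1963·90·2247·890·2309·2282·2568·1870 ≡ 1997 (mod 2791)
R · y^e mod p:
604^2 = 364816 ≡ 1986
604^4 ≡ 1986^2 = 3944196 ≡ 513
604^8 ≡ 513^2 = 263169 ≡ 815
604^16 ≡ 815^2 = 664225 ≡ 2758
604^32 ≡ 2758^2 = 7606564 ≡ 1089
604^64 ≡ 1089^2 = 1185921 ≡ 2537
604^128 ≡ 2537^2 = 6436369 ≡ 323
604^256 ≡ 323^2 = 104329 ≡ 1062
604^512 ≡ 1062^2 = 1127844 ≡ 280
604^1024 ≡ 280^2 = 78400 ≡ 252
1736 = 1024 + 512 + 128 + 64 + 8, so 604^1736 ≡ 252·280·323·2537·815 ≡ 1824 (mod 2791)
1747·1824 = 3186528 ≡ 1997 (mod 2791)
1997 ≡ 1997 (mod 2791); signature holds.

genuine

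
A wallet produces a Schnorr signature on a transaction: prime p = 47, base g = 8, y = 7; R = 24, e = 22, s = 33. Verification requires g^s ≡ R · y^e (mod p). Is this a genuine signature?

forged

g^s mod p:
Squares mod 47: 8^1≡8, 8^2≡17, 8^4≡7, 8^8≡2, 8^16≡4, 8^32≡16
33 = 32 + 1, so 8^33 ≡ 16·8 ≡ 34 (mod 47)
R · y^e mod p:
Squares mod 47: 7^1≡7, 7^2≡2, 7^4≡4, 7^8≡16, 7^16≡21
22 = 16 + 4 + 2, so 7^22 ≡ 21·4·2 ≡ 27 (mod 47)
24·27 = 648 ≡ 37 (mod 47)
34 ≠ 37; the check fails.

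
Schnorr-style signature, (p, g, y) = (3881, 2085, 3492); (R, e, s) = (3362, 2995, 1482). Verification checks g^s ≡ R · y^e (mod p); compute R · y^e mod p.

2450

3492^2 = 12194064 ≡ 3843
3492^4 ≡ 3843^2 = 14768649 ≡ 1444
3492^8 ≡ 1444^2 = 2085136 ≡ 1039
3492^16 ≡ 1039^2 = 1079521 ≡ 603
3492^32 ≡ 603^2 = 363609 ≡ 2676
3492^64 ≡ 2676^2 = 7160976 ≡ 531
3492^128 ≡ 531^2 = 281961 ≡ 2529
3492^256 ≡ 2529^2 = 6395841 ≡ 3834
3492^512 ≡ 3834^2 = 14699556 ≡ 2209
3492^1024 ≡ 2209^2 = 4879681 ≡ 1264
3492^2048 ≡ 1264^2 = 1597696 ≡ 2605
2995 = 2048 + 512 + 256 + 128 + 32 + 16 + 2 + 1, so 3492^2995 ≡ 2605·2209·3834·2529·2676·603·3843·3492 ≡ 1102 (mod 3881)
R · y^e ≡ 3362·1102 = 3704924 ≡ 2450 (mod 3881)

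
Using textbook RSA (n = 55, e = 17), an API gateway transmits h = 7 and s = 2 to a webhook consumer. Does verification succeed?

passes

s^2 ≡ 2^2 = 4
s^4 ≡ 4^2 = 16
s^8 ≡ 16^2 = 256 ≡ 36
s^16 ≡ 36^2 = 1296 ≡ 31
17 = 16 + 1, so s^17 ≡ 31·2 ≡ 7 (mod 55)
Since 7 equals the digest 7, verification succeeds.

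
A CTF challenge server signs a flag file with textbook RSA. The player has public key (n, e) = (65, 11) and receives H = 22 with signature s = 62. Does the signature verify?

does not verify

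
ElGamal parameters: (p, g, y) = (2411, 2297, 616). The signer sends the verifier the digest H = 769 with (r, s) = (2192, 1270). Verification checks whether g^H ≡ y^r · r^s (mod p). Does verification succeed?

fails

Left side g^H mod p:
2297^2 = 5276209 ≡ 941
2297^4 ≡ 941^2 = 885481 ≡ 644
2297^8 ≡ 644^2 = 414736 ≡ 44
2297^16 ≡ 44^2 = 1936
2297^32 ≡ 1936^2 = 3748096 ≡ 1402
2297^64 ≡ 1402^2 = 1965604 ≡ 639
2297^128 ≡ 639^2 = 408321 ≡ 862
2297^256 ≡ 862^2 = 743044 ≡ 456
2297^512 ≡ 456^2 = 207936 ≡ 590
769 = 512 + 256 + 1, so 2297^769 ≡ 590·456·2297 ≡ 2182 (mod 2411)
Right side y^r · r^s mod p:
616^2 = 379456 ≡ 929
616^4 ≡ 929^2 = 863041 ≡ 2314
616^8 ≡ 2314^2 = 5354596 ≡ 2176
616^16 ≡ 2176^2 = 4734976 ≡ 2183
616^32 ≡ 2183^2 = 4765489 ≡ 1353
616^64 ≡ 1353^2 = 1830609 ≡ 660
616^128 ≡ 660^2 = 435600 ≡ 1620
616^256 ≡ 1620^2 = 2624400 ≡ 1232
616^512 ≡ 1232^2 = 1517824 ≡ 1305
616^1024 ≡ 1305^2 = 1703025 ≡ 859
616^2048 ≡ 859^2 = 737881 ≡ 115
2192 = 2048 + 128 + 16, so 616^2192 ≡ 115·1620·2183 ≡ 598 (mod 2411)
2192^2 = 4804864 ≡ 2152
2192^4 ≡ 2152^2 = 4631104 ≡ 1984
2192^8 ≡ 1984^2 = 3936256 ≡ 1504
2192^16 ≡ 1504^2 = 2262016 ≡ 498
2192^32 ≡ 498^2 = 248004 ≡ 2082
2192^64 ≡ 2082^2 = 4334724 ≡ 2157
2192^128 ≡ 2157^2 = 4652649 ≡ 1830
2192^256 ≡ 1830^2 = 3348900 ≡ 21
2192^512 ≡ 21^2 = 441
2192^1024 ≡ 441^2 = 194481 ≡ 1601
1270 = 1024 + 128 + 64 + 32 + 16 + 4 + 2, so 2192^1270 ≡ 1601·1830·2157·2082·498·1984·2152 ≡ 2238 (mod 2411)
598·2238 = 1338324 ≡ 219 (mod 2411)
2182 ≠ 219, so verification fails.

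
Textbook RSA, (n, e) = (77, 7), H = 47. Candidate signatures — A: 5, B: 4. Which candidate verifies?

A

Candidate A: Squares mod 77: 5^1≡5, 5^2≡25, 5^4≡9; 7 = 4 + 2 + 1, so 5^7 ≡ 9·25·5 ≡ 47 (mod 77)
  → matches H = 47
Candidate B: Squares mod 77: 4^1≡4, 4^2≡16, 4^4≡25; 7 = 4 + 2 + 1, so 4^7 ≡ 25·16·4 ≡ 60 (mod 77)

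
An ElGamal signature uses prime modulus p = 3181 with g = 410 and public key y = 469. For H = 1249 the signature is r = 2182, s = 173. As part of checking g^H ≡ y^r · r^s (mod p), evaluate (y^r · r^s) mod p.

1439

Squares mod 3181: 469^1≡469, 469^2≡472, 469^4≡114, 469^8≡272, 469^16≡821, 469^32≡2850, 469^64≡1407, 469^128≡1067, 469^256≡2872, 469^512≡51, 469^1024≡2601, 469^2048≡2395
2182 = 2048 + 128 + 4 + 2, so 469^2182 ≡ 2395·1067·114·472 ≡ 377 (mod 3181)
Squares mod 3181: 2182^1≡2182, 2182^2≡2348, 2182^4≡431, 2182^8≡1263, 2182^16≡1488, 2182^32≡168, 2182^64≡2776, 2182^128≡1794
173 = 128 + 32 + 8 + 4 + 1, so 2182^173 ≡ 1794·168·1263·431·2182 ≡ 2957 (mod 3181)
y^r · r^s ≡ 377·2957 = 1114789 ≡ 1439 (mod 3181)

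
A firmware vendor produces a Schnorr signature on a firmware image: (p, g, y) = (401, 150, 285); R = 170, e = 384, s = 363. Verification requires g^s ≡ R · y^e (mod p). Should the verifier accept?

g^s mod p:
Squares mod 401: 150^1≡150, 150^2≡44, 150^4≡332, 150^8≡350, 150^16≡195, 150^32≡331, 150^64≡88, 150^128≡125, 150^256≡387
363 = 256 + 64 + 32 + 8 + 2 + 1, so 150^363 ≡ 387·88·331·350·44·150 ≡ 386 (mod 401)
R · y^e mod p:
Squares mod 401: 285^1≡285, 285^2≡223, 285^4≡5, 285^8≡25, 285^16≡224, 285^32≡51, 285^64≡195, 285^128≡331, 285^256≡88
384 = 256 + 128, so 285^384 ≡ 88·331 ≡ 256 (mod 401)
170·256 = 43520 ≡ 212 (mod 401)
386 ≠ 212; the check fails.

reject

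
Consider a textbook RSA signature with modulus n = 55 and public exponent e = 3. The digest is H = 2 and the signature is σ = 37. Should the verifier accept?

reject

σ^2 ≡ 37^2 = 1369 ≡ 49
3 = 2 + 1, so σ^3 ≡ 49·37 ≡ 53 (mod 55)
53 ≠ 2, so verification fails.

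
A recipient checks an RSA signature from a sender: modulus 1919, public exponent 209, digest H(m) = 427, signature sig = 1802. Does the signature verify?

verifies

sig^209 mod 1919 = 427
sig^209 mod 1919 = 427 matches H(m).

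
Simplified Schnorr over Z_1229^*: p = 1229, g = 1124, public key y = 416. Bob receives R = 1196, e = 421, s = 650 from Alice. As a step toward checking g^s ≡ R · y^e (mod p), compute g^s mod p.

Squares mod 1229: 1124^1≡1124, 1124^2≡1193, 1124^4≡67, 1124^8≡802, 1124^16≡437, 1124^32≡474, 1124^64≡998, 1124^128≡514, 1124^256≡1190, 1124^512≡292
650 = 512 + 128 + 8 + 2, so 1124^650 ≡ 292·514·802·1193 ≡ 196 (mod 1229)

196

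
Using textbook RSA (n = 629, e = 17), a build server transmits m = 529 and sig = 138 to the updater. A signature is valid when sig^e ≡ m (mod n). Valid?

sig^2 ≡ 138^2 = 19044 ≡ 174
sig^4 ≡ 174^2 = 30276 ≡ 84
sig^8 ≡ 84^2 = 7056 ≡ 137
sig^16 ≡ 137^2 = 18769 ≡ 528
17 = 16 + 1, so sig^17 ≡ 528·138 ≡ 529 (mod 629)
sig^17 mod 629 = 529 matches m.

yes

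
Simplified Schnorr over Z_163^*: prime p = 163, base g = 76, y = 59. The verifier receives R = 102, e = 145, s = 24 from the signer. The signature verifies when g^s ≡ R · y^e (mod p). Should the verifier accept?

accept

g^s mod p:
Squares mod 163: 76^1≡76, 76^2≡71, 76^4≡151, 76^8≡144, 76^16≡35
24 = 16 + 8, so 76^24 ≡ 35·144 ≡ 150 (mod 163)
R · y^e mod p:
Squares mod 163: 59^1≡59, 59^2≡58, 59^4≡104, 59^8≡58, 59^16≡104, 59^32≡58, 59^64≡104, 59^128≡58
145 = 128 + 16 + 1, so 59^145 ≡ 58·104·59 ≡ 59 (mod 163)
102·59 = 6018 ≡ 150 (mod 163)
150 ≡ 150 (mod 163); signature holds.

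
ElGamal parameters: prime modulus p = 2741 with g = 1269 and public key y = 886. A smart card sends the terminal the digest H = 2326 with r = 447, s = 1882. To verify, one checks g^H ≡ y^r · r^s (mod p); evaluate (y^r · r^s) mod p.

1514

886^447 mod 2741 = 1174
447^1882 mod 2741 = 2266
y^r · r^s ≡ 1174·2266 = 2660284 ≡ 1514 (mod 2741)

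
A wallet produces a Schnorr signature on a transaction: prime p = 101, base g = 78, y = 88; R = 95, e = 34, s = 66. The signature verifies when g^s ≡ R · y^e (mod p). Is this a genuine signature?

g^s mod p:
78^2 = 6084 ≡ 24
78^4 ≡ 24^2 = 576 ≡ 71
78^8 ≡ 71^2 = 5041 ≡ 92
78^16 ≡ 92^2 = 8464 ≡ 81
78^32 ≡ 81^2 = 6561 ≡ 97
78^64 ≡ 97^2 = 9409 ≡ 16
66 = 64 + 2, so 78^66 ≡ 16·24 ≡ 81 (mod 101)
R · y^e mod p:
88^2 = 7744 ≡ 68
88^4 ≡ 68^2 = 4624 ≡ 79
88^8 ≡ 79^2 = 6241 ≡ 80
88^16 ≡ 80^2 = 6400 ≡ 37
88^32 ≡ 37^2 = 1369 ≡ 56
34 = 32 + 2, so 88^34 ≡ 56·68 ≡ 71 (mod 101)
95·71 = 6745 ≡ 79 (mod 101)
81 ≠ 79; the check fails.

forged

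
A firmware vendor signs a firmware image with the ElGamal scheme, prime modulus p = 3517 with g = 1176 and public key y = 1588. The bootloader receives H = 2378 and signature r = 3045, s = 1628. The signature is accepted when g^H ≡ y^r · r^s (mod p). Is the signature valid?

Left side g^H mod p:
Squares mod 3517: 1176^1≡1176, 1176^2≡795, 1176^4≡2482, 1176^8≡2057, 1176^16≡298, 1176^32≡879, 1176^64≡2418, 1176^128≡1470, 1176^256≡1462, 1176^512≡2625, 1176^1024≡822, 1176^2048≡420
2378 = 2048 + 256 + 64 + 8 + 2, so 1176^2378 ≡ 420·1462·2418·2057·795 ≡ 3236 (mod 3517)
Right side y^r · r^s mod p:
Squares mod 3517: 1588^1≡1588, 1588^2≡55, 1588^4≡3025, 1588^8≡2908, 1588^16≡1596, 1588^32≡908, 1588^64≡1486, 1588^128≡3037, 1588^256≡1795, 1588^512≡453, 1588^1024≡1223, 1588^2048≡1004
3045 = 2048 + 512 + 256 + 128 + 64 + 32 + 4 + 1, so 1588^3045 ≡ 1004·453·1795·3037·1486·908·3025·1588 ≡ 1789 (mod 3517)
Squares mod 3517: 3045^1≡3045, 3045^2≡1213, 3045^4≡1263, 3045^8≡1968, 3045^16≡807, 3045^32≡604, 3045^64≡2565, 3045^128≡2435, 3045^256≡3080, 3045^512≡1051, 3045^1024≡263
1628 = 1024 + 512 + 64 + 16 + 8 + 4, so 3045^1628 ≡ 263·1051·2565·807·1968·1263 ≡ 2234 (mod 3517)
1789·2234 = 3996626 ≡ 1314 (mod 3517)
3236 ≠ 1314, so verification fails.

invalid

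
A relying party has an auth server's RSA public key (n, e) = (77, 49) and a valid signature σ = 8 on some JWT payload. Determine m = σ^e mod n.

29

Squares mod 77: σ^1≡8, σ^2≡64, σ^4≡15, σ^8≡71, σ^16≡36, σ^32≡64
49 = 32 + 16 + 1, so σ^49 ≡ 64·36·8 ≡ 29 (mod 77)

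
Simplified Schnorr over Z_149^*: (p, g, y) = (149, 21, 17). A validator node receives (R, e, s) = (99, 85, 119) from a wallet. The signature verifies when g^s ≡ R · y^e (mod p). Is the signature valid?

g^s mod p:
Squares mod 149: 21^1≡21, 21^2≡143, 21^4≡36, 21^8≡104, 21^16≡88, 21^32≡145, 21^64≡16
119 = 64 + 32 + 16 + 4 + 2 + 1, so 21^119 ≡ 16·145·88·36·143·21 ≡ 106 (mod 149)
R · y^e mod p:
Squares mod 149: 17^1≡17, 17^2≡140, 17^4≡81, 17^8≡5, 17^16≡25, 17^32≡29, 17^64≡96
85 = 64 + 16 + 4 + 1, so 17^85 ≡ 96·25·81·17 ≡ 129 (mod 149)
99·129 = 12771 ≡ 106 (mod 149)
106 ≡ 106 (mod 149); signature holds.

valid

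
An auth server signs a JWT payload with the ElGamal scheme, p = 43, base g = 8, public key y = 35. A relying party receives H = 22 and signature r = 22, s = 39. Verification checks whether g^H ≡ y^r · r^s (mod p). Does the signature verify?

Left side g^H mod p:
Squares mod 43: 8^1≡8, 8^2≡21, 8^4≡11, 8^8≡35, 8^16≡21
22 = 16 + 4 + 2, so 8^22 ≡ 21·11·21 ≡ 35 (mod 43)
Right side y^r · r^s mod p:
Squares mod 43: 35^1≡35, 35^2≡21, 35^4≡11, 35^8≡35, 35^16≡21
22 = 16 + 4 + 2, so 35^22 ≡ 21·11·21 ≡ 35 (mod 43)
Squares mod 43: 22^1≡22, 22^2≡11, 22^4≡35, 22^8≡21, 22^16≡11, 22^32≡35
39 = 32 + 4 + 2 + 1, so 22^39 ≡ 35·35·11·22 ≡ 8 (mod 43)
35·8 = 280 ≡ 22 (mod 43)
35 ≠ 22, so verification fails.

does not verify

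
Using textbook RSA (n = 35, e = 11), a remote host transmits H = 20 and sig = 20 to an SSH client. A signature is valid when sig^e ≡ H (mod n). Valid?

yes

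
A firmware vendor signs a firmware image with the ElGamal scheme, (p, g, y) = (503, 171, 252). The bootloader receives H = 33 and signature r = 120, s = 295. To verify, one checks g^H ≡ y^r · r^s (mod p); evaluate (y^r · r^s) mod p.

369

252^2 = 63504 ≡ 126
252^4 ≡ 126^2 = 15876 ≡ 283
252^8 ≡ 283^2 = 80089 ≡ 112
252^16 ≡ 112^2 = 12544 ≡ 472
252^32 ≡ 472^2 = 222784 ≡ 458
252^64 ≡ 458^2 = 209764 ≡ 13
120 = 64 + 32 + 16 + 8, so 252^120 ≡ 13·458·472·112 ≡ 6 (mod 503)
120^2 = 14400 ≡ 316
120^4 ≡ 316^2 = 99856 ≡ 262
120^8 ≡ 262^2 = 68644 ≡ 236
120^16 ≡ 236^2 = 55696 ≡ 366
120^32 ≡ 366^2 = 133956 ≡ 158
120^64 ≡ 158^2 = 24964 ≡ 317
120^128 ≡ 317^2 = 100489 ≡ 392
120^256 ≡ 392^2 = 153664 ≡ 249
295 = 256 + 32 + 4 + 2 + 1, so 120^295 ≡ 249·158·262·316·120 ≡ 313 (mod 503)
y^r · r^s ≡ 6·313 = 1878 ≡ 369 (mod 503)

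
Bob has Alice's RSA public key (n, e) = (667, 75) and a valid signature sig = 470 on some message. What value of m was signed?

sig^2 ≡ 470^2 = 220900 ≡ 123
sig^4 ≡ 123^2 = 15129 ≡ 455
sig^8 ≡ 455^2 = 207025 ≡ 255
sig^16 ≡ 255^2 = 65025 ≡ 326
sig^32 ≡ 326^2 = 106276 ≡ 223
sig^64 ≡ 223^2 = 49729 ≡ 371
75 = 64 + 8 + 2 + 1, so sig^75 ≡ 371·255·123·470 ≡ 526 (mod 667)

526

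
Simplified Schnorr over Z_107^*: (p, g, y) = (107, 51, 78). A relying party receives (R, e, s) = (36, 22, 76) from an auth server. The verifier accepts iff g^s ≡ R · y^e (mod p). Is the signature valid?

valid

g^s mod p:
51^76 mod 107 = 27
R · y^e mod p:
78^22 mod 107 = 81
36·81 = 2916 ≡ 27 (mod 107)
27 ≡ 27 (mod 107); signature holds.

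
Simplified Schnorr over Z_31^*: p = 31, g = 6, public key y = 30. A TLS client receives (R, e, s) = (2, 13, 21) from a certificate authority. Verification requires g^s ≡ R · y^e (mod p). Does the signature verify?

g^s mod p:
Squares mod 31: 6^1≡6, 6^2≡5, 6^4≡25, 6^8≡5, 6^16≡25
21 = 16 + 4 + 1, so 6^21 ≡ 25·25·6 ≡ 30 (mod 31)
R · y^e mod p:
Squares mod 31: 30^1≡30, 30^2≡1, 30^4≡1, 30^8≡1
13 = 8 + 4 + 1, so 30^13 ≡ 1·1·30 ≡ 30 (mod 31)
2·30 = 60 ≡ 29 (mod 31)
30 ≠ 29; the check fails.

does not verify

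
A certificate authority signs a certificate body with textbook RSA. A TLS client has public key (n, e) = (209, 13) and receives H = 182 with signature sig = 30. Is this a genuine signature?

genuine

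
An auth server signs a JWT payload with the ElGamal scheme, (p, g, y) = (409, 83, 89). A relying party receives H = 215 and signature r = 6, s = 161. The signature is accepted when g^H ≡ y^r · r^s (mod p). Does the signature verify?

verifies

Left side g^H mod p:
83^215 mod 409 = 180
Right side y^r · r^s mod p:
89^6 mod 409 = 341
6^161 mod 409 = 262
341·262 = 89342 ≡ 180 (mod 409)
180 ≡ 180 (mod 409), so the signature is genuine.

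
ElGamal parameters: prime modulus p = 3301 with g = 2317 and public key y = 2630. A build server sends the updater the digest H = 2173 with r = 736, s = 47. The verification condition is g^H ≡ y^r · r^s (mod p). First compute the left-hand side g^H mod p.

Squares mod 3301: 2317^1≡2317, 2317^2≡1063, 2317^4≡1027, 2317^8≡1710, 2317^16≡2715, 2317^32≡92, 2317^64≡1862, 2317^128≡994, 2317^256≡1037, 2317^512≡2544, 2317^1024≡1976, 2317^2048≡2794
2173 = 2048 + 64 + 32 + 16 + 8 + 4 + 1, so 2317^2173 ≡ 2794·1862·92·2715·1710·1027·2317 ≡ 1789 (mod 3301)

1789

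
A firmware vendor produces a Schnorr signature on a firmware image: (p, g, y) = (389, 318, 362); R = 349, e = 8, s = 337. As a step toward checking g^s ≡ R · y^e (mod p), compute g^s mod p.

Squares mod 389: 318^1≡318, 318^2≡373, 318^4≡256, 318^8≡184, 318^16≡13, 318^32≡169, 318^64≡164, 318^128≡55, 318^256≡302
337 = 256 + 64 + 16 + 1, so 318^337 ≡ 302·164·13·318 ≡ 158 (mod 389)

158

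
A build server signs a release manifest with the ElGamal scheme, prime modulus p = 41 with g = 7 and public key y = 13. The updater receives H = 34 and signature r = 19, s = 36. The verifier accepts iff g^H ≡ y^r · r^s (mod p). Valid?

Left side g^H mod p:
Squares mod 41: 7^1≡7, 7^2≡8, 7^4≡23, 7^8≡37, 7^16≡16, 7^32≡10
34 = 32 + 2, so 7^34 ≡ 10·8 ≡ 39 (mod 41)
Right side y^r · r^s mod p:
Squares mod 41: 13^1≡13, 13^2≡5, 13^4≡25, 13^8≡10, 13^16≡18
19 = 16 + 2 + 1, so 13^19 ≡ 18·5·13 ≡ 22 (mod 41)
Squares mod 41: 19^1≡19, 19^2≡33, 19^4≡23, 19^8≡37, 19^16≡16, 19^32≡10
36 = 32 + 4, so 19^36 ≡ 10·23 ≡ 25 (mod 41)
22·25 = 550 ≡ 17 (mod 41)
39 ≠ 17, so verification fails.

no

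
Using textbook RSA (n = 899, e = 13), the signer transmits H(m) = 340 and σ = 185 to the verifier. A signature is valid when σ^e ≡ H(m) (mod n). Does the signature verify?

verifies

σ^2 ≡ 185^2 = 34225 ≡ 63
σ^4 ≡ 63^2 = 3969 ≡ 373
σ^8 ≡ 373^2 = 139129 ≡ 683
13 = 8 + 4 + 1, so σ^13 ≡ 683·373·185 ≡ 340 (mod 899)
340 = H(m), so the signature checks out.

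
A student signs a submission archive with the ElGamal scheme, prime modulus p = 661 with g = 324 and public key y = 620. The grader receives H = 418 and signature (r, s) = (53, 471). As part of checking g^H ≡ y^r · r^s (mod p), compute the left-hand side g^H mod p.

324^2 = 104976 ≡ 538
324^4 ≡ 538^2 = 289444 ≡ 587
324^8 ≡ 587^2 = 344569 ≡ 188
324^16 ≡ 188^2 = 35344 ≡ 311
324^32 ≡ 311^2 = 96721 ≡ 215
324^64 ≡ 215^2 = 46225 ≡ 616
324^128 ≡ 616^2 = 379456 ≡ 42
324^256 ≡ 42^2 = 1764 ≡ 442
418 = 256 + 128 + 32 + 2, so 324^418 ≡ 442·42·215·538 ≡ 381 (mod 661)

381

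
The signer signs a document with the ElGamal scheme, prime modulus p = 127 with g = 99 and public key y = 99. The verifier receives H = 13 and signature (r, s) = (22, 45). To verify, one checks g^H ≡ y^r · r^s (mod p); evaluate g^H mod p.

99^2 = 9801 ≡ 22
99^4 ≡ 22^2 = 484 ≡ 103
99^8 ≡ 103^2 = 10609 ≡ 68
13 = 8 + 4 + 1, so 99^13 ≡ 68·103·99 ≡ 103 (mod 127)

103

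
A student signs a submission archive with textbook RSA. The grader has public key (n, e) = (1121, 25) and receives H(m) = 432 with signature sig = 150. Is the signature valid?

invalid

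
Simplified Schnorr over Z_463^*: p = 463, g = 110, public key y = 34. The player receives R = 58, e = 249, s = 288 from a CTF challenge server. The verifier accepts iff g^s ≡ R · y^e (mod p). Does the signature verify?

g^s mod p:
Squares mod 463: 110^1≡110, 110^2≡62, 110^4≡140, 110^8≡154, 110^16≡103, 110^32≡423, 110^64≡211, 110^128≡73, 110^256≡236
288 = 256 + 32, so 110^288 ≡ 236·423 ≡ 283 (mod 463)
R · y^e mod p:
Squares mod 463: 34^1≡34, 34^2≡230, 34^4≡118, 34^8≡34, 34^16≡230, 34^32≡118, 34^64≡34, 34^128≡230
249 = 128 + 64 + 32 + 16 + 8 + 1, so 34^249 ≡ 230·34·118·230·34·34 ≡ 118 (mod 463)
58·118 = 6844 ≡ 362 (mod 463)
283 ≠ 362; the check fails.

does not verify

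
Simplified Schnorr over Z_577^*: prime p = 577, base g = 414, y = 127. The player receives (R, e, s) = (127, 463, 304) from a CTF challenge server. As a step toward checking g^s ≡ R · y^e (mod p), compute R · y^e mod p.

127^463 mod 577 = 368
R · y^e ≡ 127·368 = 46736 ≡ 576 (mod 577)

576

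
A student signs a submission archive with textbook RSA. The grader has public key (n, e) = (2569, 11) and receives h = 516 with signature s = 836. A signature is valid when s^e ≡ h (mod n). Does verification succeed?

passes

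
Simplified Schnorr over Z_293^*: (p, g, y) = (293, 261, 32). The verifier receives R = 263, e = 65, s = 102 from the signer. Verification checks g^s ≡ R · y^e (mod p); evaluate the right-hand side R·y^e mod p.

Squares mod 293: 32^1≡32, 32^2≡145, 32^4≡222, 32^8≡60, 32^16≡84, 32^32≡24, 32^64≡283
65 = 64 + 1, so 32^65 ≡ 283·32 ≡ 266 (mod 293)
R · y^e ≡ 263·266 = 69958 ≡ 224 (mod 293)

224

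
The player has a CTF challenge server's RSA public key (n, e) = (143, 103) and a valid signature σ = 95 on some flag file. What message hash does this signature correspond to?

134

σ^2 ≡ 95^2 = 9025 ≡ 16
σ^4 ≡ 16^2 = 256 ≡ 113
σ^8 ≡ 113^2 = 12769 ≡ 42
σ^16 ≡ 42^2 = 1764 ≡ 48
σ^32 ≡ 48^2 = 2304 ≡ 16
σ^64 ≡ 16^2 = 256 ≡ 113
103 = 64 + 32 + 4 + 2 + 1, so σ^103 ≡ 113·16·113·16·95 ≡ 134 (mod 143)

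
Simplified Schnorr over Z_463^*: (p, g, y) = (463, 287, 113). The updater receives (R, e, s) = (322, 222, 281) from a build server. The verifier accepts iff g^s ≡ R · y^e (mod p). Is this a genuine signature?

g^s mod p:
287^2 = 82369 ≡ 418
287^4 ≡ 418^2 = 174724 ≡ 173
287^8 ≡ 173^2 = 29929 ≡ 297
287^16 ≡ 297^2 = 88209 ≡ 239
287^32 ≡ 239^2 = 57121 ≡ 172
287^64 ≡ 172^2 = 29584 ≡ 415
287^128 ≡ 415^2 = 172225 ≡ 452
287^256 ≡ 452^2 = 204304 ≡ 121
281 = 256 + 16 + 8 + 1, so 287^281 ≡ 121·239·297·287 ≡ 288 (mod 463)
R · y^e mod p:
113^2 = 12769 ≡ 268
113^4 ≡ 268^2 = 71824 ≡ 59
113^8 ≡ 59^2 = 3481 ≡ 240
113^16 ≡ 240^2 = 57600 ≡ 188
113^32 ≡ 188^2 = 35344 ≡ 156
113^64 ≡ 156^2 = 24336 ≡ 260
113^128 ≡ 260^2 = 67600 ≡ 2
222 = 128 + 64 + 16 + 8 + 4 + 2, so 113^222 ≡ 2·260·188·240·59·268 ≡ 47 (mod 463)
322·47 = 15134 ≡ 318 (mod 463)
288 ≠ 318; the check fails.

forged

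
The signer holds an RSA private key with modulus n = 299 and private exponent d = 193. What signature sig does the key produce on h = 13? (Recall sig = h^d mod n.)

52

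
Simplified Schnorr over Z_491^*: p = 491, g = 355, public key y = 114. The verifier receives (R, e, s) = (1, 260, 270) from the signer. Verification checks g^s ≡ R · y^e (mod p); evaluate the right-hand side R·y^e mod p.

240

Squares mod 491: 114^1≡114, 114^2≡230, 114^4≡363, 114^8≡181, 114^16≡355, 114^32≡329, 114^64≡221, 114^128≡232, 114^256≡305
260 = 256 + 4, so 114^260 ≡ 305·363 ≡ 240 (mod 491)
R · y^e ≡ 1·240 = 240 ≡ 240 (mod 491)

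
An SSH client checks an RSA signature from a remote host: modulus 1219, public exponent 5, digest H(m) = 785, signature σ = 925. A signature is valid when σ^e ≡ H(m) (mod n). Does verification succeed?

fails

σ^2 ≡ 925^2 = 855625 ≡ 1106
σ^4 ≡ 1106^2 = 1223236 ≡ 579
5 = 4 + 1, so σ^5 ≡ 579·925 ≡ 434 (mod 1219)
σ^5 mod 1219 = 434, but H(m) = 785.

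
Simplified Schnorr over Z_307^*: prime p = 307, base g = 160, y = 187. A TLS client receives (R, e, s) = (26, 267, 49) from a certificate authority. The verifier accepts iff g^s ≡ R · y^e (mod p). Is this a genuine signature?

g^s mod p:
160^2 = 25600 ≡ 119
160^4 ≡ 119^2 = 14161 ≡ 39
160^8 ≡ 39^2 = 1521 ≡ 293
160^16 ≡ 293^2 = 85849 ≡ 196
160^32 ≡ 196^2 = 38416 ≡ 41
49 = 32 + 16 + 1, so 160^49 ≡ 41·196·160 ≡ 44 (mod 307)
R · y^e mod p:
187^2 = 34969 ≡ 278
187^4 ≡ 278^2 = 77284 ≡ 227
187^8 ≡ 227^2 = 51529 ≡ 260
187^16 ≡ 260^2 = 67600 ≡ 60
187^32 ≡ 60^2 = 3600 ≡ 223
187^64 ≡ 223^2 = 49729 ≡ 302
187^128 ≡ 302^2 = 91204 ≡ 25
187^256 ≡ 25^2 = 625 ≡ 11
267 = 256 + 8 + 2 + 1, so 187^267 ≡ 11·260·278·187 ≡ 167 (mod 307)
26·167 = 4342 ≡ 44 (mod 307)
44 ≡ 44 (mod 307); signature holds.

genuine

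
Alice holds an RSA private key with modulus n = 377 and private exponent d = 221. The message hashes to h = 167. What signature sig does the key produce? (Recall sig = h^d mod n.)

267

h^2 ≡ 167^2 = 27889 ≡ 368
h^4 ≡ 368^2 = 135424 ≡ 81
h^8 ≡ 81^2 = 6561 ≡ 152
h^16 ≡ 152^2 = 23104 ≡ 107
h^32 ≡ 107^2 = 11449 ≡ 139
h^64 ≡ 139^2 = 19321 ≡ 94
h^128 ≡ 94^2 = 8836 ≡ 165
221 = 128 + 64 + 16 + 8 + 4 + 1, so h^221 ≡ 165·94·107·152·81·167 ≡ 267 (mod 377)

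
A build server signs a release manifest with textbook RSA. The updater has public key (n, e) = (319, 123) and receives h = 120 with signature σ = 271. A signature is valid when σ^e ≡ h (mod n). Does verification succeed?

σ^2 ≡ 271^2 = 73441 ≡ 71
σ^4 ≡ 71^2 = 5041 ≡ 256
σ^8 ≡ 256^2 = 65536 ≡ 141
σ^16 ≡ 141^2 = 19881 ≡ 103
σ^32 ≡ 103^2 = 10609 ≡ 82
σ^64 ≡ 82^2 = 6724 ≡ 25
123 = 64 + 32 + 16 + 8 + 2 + 1, so σ^123 ≡ 25·82·103·141·71·271 ≡ 2 (mod 319)
σ^123 mod 319 = 2, but h = 120.

fails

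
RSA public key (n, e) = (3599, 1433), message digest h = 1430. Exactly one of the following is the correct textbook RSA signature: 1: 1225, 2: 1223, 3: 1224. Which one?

2

Candidate 1: 1225^1433 mod 3599 = 2703
Candidate 2: 1223^1433 mod 3599 = 1430
  → matches h = 1430
Candidate 3: 1224^1433 mod 3599 = 1625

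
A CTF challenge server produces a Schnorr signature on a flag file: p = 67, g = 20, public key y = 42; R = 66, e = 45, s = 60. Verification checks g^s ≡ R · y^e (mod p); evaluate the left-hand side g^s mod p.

Squares mod 67: 20^1≡20, 20^2≡65, 20^4≡4, 20^8≡16, 20^16≡55, 20^32≡10
60 = 32 + 16 + 8 + 4, so 20^60 ≡ 10·55·16·4 ≡ 25 (mod 67)

25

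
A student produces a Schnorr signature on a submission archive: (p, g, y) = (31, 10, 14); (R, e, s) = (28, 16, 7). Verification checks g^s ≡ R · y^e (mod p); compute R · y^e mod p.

Squares mod 31: 14^1≡14, 14^2≡10, 14^4≡7, 14^8≡18, 14^16≡14
14^16 ≡ 14 (mod 31)
R · y^e ≡ 28·14 = 392 ≡ 20 (mod 31)

20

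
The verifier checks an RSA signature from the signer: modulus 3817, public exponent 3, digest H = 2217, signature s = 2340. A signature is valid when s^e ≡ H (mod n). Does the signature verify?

s^3 mod 3817 = 2217
s^3 mod 3817 = 2217 matches H.

verifies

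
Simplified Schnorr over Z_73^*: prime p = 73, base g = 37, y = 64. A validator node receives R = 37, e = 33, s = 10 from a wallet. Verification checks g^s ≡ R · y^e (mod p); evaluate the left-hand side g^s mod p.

37

37^2 = 1369 ≡ 55
37^4 ≡ 55^2 = 3025 ≡ 32
37^8 ≡ 32^2 = 1024 ≡ 2
10 = 8 + 2, so 37^10 ≡ 2·55 ≡ 37 (mod 73)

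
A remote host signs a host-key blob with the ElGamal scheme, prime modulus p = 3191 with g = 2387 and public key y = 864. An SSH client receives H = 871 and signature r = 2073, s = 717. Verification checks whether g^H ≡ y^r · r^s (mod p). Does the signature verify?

Left side g^H mod p:
2387^2 = 5697769 ≡ 1834
2387^4 ≡ 1834^2 = 3363556 ≡ 242
2387^8 ≡ 242^2 = 58564 ≡ 1126
2387^16 ≡ 1126^2 = 1267876 ≡ 1049
2387^32 ≡ 1049^2 = 1100401 ≡ 2697
2387^64 ≡ 2697^2 = 7273809 ≡ 1520
2387^128 ≡ 1520^2 = 2310400 ≡ 116
2387^256 ≡ 116^2 = 13456 ≡ 692
2387^512 ≡ 692^2 = 478864 ≡ 214
871 = 512 + 256 + 64 + 32 + 4 + 2 + 1, so 2387^871 ≡ 214·692·1520·2697·242·1834·2387 ≡ 1271 (mod 3191)
Right side y^r · r^s mod p:
864^2 = 746496 ≡ 2993
864^4 ≡ 2993^2 = 8958049 ≡ 912
864^8 ≡ 912^2 = 831744 ≡ 2084
864^16 ≡ 2084^2 = 4343056 ≡ 105
864^32 ≡ 105^2 = 11025 ≡ 1452
864^64 ≡ 1452^2 = 2108304 ≡ 2244
864^128 ≡ 2244^2 = 5035536 ≡ 138
864^256 ≡ 138^2 = 19044 ≡ 3089
864^512 ≡ 3089^2 = 9541921 ≡ 831
864^1024 ≡ 831^2 = 690561 ≡ 1305
864^2048 ≡ 1305^2 = 1703025 ≡ 2222
2073 = 2048 + 16 + 8 + 1, so 864^2073 ≡ 2222·105·2084·864 ≡ 3157 (mod 3191)
2073^2 = 4297329 ≡ 2243
2073^4 ≡ 2243^2 = 5031049 ≡ 2033
2073^8 ≡ 2033^2 = 4133089 ≡ 744
2073^16 ≡ 744^2 = 553536 ≡ 1493
2073^32 ≡ 1493^2 = 2229049 ≡ 1731
2073^64 ≡ 1731^2 = 2996361 ≡ 12
2073^128 ≡ 12^2 = 144
2073^256 ≡ 144^2 = 20736 ≡ 1590
2073^512 ≡ 1590^2 = 2528100 ≡ 828
717 = 512 + 128 + 64 + 8 + 4 + 1, so 2073^717 ≡ 828·144·12·744·2033·2073 ≡ 995 (mod 3191)
3157·995 = 3141215 ≡ 1271 (mod 3191)
1271 ≡ 1271 (mod 3191), so the signature is genuine.

verifies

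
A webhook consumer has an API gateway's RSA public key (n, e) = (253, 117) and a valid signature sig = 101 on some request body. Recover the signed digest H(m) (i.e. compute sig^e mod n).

73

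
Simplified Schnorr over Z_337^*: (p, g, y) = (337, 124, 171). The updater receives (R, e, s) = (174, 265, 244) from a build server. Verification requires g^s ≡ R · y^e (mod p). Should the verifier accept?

accept

g^s mod p:
124^2 = 15376 ≡ 211
124^4 ≡ 211^2 = 44521 ≡ 37
124^8 ≡ 37^2 = 1369 ≡ 21
124^16 ≡ 21^2 = 441 ≡ 104
124^32 ≡ 104^2 = 10816 ≡ 32
124^64 ≡ 32^2 = 1024 ≡ 13
124^128 ≡ 13^2 = 169
244 = 128 + 64 + 32 + 16 + 4, so 124^244 ≡ 169·13·32·104·37 ≡ 9 (mod 337)
R · y^e mod p:
171^2 = 29241 ≡ 259
171^4 ≡ 259^2 = 67081 ≡ 18
171^8 ≡ 18^2 = 324
171^16 ≡ 324^2 = 104976 ≡ 169
171^32 ≡ 169^2 = 28561 ≡ 253
171^64 ≡ 253^2 = 64009 ≡ 316
171^128 ≡ 316^2 = 99856 ≡ 104
171^256 ≡ 104^2 = 10816 ≡ 32
265 = 256 + 8 + 1, so 171^265 ≡ 32·324·171 ≡ 308 (mod 337)
174·308 = 53592 ≡ 9 (mod 337)
9 ≡ 9 (mod 337); signature holds.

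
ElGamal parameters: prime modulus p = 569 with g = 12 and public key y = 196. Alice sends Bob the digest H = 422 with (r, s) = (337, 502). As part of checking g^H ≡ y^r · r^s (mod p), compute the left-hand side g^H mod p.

330

12^2 = 144
12^4 ≡ 144^2 = 20736 ≡ 252
12^8 ≡ 252^2 = 63504 ≡ 345
12^16 ≡ 345^2 = 119025 ≡ 104
12^32 ≡ 104^2 = 10816 ≡ 5
12^64 ≡ 5^2 = 25
12^128 ≡ 25^2 = 625 ≡ 56
12^256 ≡ 56^2 = 3136 ≡ 291
422 = 256 + 128 + 32 + 4 + 2, so 12^422 ≡ 291·56·5·252·144 ≡ 330 (mod 569)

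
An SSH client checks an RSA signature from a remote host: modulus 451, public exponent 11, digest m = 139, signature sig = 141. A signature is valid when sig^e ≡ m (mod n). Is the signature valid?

sig^2 ≡ 141^2 = 19881 ≡ 37
sig^4 ≡ 37^2 = 1369 ≡ 16
sig^8 ≡ 16^2 = 256
11 = 8 + 2 + 1, so sig^11 ≡ 256·37·141 ≡ 141 (mod 451)
141 ≠ 139, so verification fails.

invalid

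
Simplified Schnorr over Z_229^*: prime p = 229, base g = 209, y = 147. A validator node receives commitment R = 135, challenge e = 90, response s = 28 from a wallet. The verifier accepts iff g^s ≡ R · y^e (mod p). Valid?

g^s mod p:
209^2 = 43681 ≡ 171
209^4 ≡ 171^2 = 29241 ≡ 158
209^8 ≡ 158^2 = 24964 ≡ 3
209^16 ≡ 3^2 = 9
28 = 16 + 8 + 4, so 209^28 ≡ 9·3·158 ≡ 144 (mod 229)
R · y^e mod p:
147^2 = 21609 ≡ 83
147^4 ≡ 83^2 = 6889 ≡ 19
147^8 ≡ 19^2 = 361 ≡ 132
147^16 ≡ 132^2 = 17424 ≡ 20
147^32 ≡ 20^2 = 400 ≡ 171
147^64 ≡ 171^2 = 29241 ≡ 158
90 = 64 + 16 + 8 + 2, so 147^90 ≡ 158·20·132·83 ≡ 53 (mod 229)
135·53 = 7155 ≡ 56 (mod 229)
144 ≠ 56; the check fails.

no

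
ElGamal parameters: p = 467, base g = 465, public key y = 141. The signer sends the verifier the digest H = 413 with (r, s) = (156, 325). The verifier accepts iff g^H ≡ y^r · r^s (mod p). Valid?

yes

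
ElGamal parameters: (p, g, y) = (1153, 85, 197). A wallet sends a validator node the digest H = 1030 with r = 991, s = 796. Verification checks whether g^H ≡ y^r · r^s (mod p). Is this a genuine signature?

Left side g^H mod p:
85^2 = 7225 ≡ 307
85^4 ≡ 307^2 = 94249 ≡ 856
85^8 ≡ 856^2 = 732736 ≡ 581
85^16 ≡ 581^2 = 337561 ≡ 885
85^32 ≡ 885^2 = 783225 ≡ 338
85^64 ≡ 338^2 = 114244 ≡ 97
85^128 ≡ 97^2 = 9409 ≡ 185
85^256 ≡ 185^2 = 34225 ≡ 788
85^512 ≡ 788^2 = 620944 ≡ 630
85^1024 ≡ 630^2 = 396900 ≡ 268
1030 = 1024 + 4 + 2, so 85^1030 ≡ 268·856·307 ≡ 710 (mod 1153)
Right side y^r · r^s mod p:
197^2 = 38809 ≡ 760
197^4 ≡ 760^2 = 577600 ≡ 1100
197^8 ≡ 1100^2 = 1210000 ≡ 503
197^16 ≡ 503^2 = 253009 ≡ 502
197^32 ≡ 502^2 = 252004 ≡ 650
197^64 ≡ 650^2 = 422500 ≡ 502
197^128 ≡ 502^2 = 252004 ≡ 650
197^256 ≡ 650^2 = 422500 ≡ 502
197^512 ≡ 502^2 = 252004 ≡ 650
991 = 512 + 256 + 128 + 64 + 16 + 8 + 4 + 2 + 1, so 197^991 ≡ 650·502·650·502·502·503·1100·760·197 ≡ 214 (mod 1153)
991^2 = 982081 ≡ 878
991^4 ≡ 878^2 = 770884 ≡ 680
991^8 ≡ 680^2 = 462400 ≡ 47
991^16 ≡ 47^2 = 2209 ≡ 1056
991^32 ≡ 1056^2 = 1115136 ≡ 185
991^64 ≡ 185^2 = 34225 ≡ 788
991^128 ≡ 788^2 = 620944 ≡ 630
991^256 ≡ 630^2 = 396900 ≡ 268
991^512 ≡ 268^2 = 71824 ≡ 338
796 = 512 + 256 + 16 + 8 + 4, so 991^796 ≡ 338·268·1056·47·680 ≡ 499 (mod 1153)
214·499 = 106786 ≡ 710 (mod 1153)
710 ≡ 710 (mod 1153), so the signature is genuine.

genuine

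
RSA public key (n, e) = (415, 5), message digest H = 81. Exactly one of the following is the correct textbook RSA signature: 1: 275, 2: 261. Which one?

2

Candidate 1: 275^2 = 75625 ≡ 95; 275^4 ≡ 95^2 = 9025 ≡ 310; 5 = 4 + 1, so 275^5 ≡ 310·275 ≡ 175 (mod 415)
Candidate 2: 261^2 = 68121 ≡ 61; 261^4 ≡ 61^2 = 3721 ≡ 401; 5 = 4 + 1, so 261^5 ≡ 401·261 ≡ 81 (mod 415)
  → matches H = 81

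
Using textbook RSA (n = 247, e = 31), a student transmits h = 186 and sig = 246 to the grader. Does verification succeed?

sig^31 mod 247 = 246
sig^31 mod 247 = 246, but h = 186.

fails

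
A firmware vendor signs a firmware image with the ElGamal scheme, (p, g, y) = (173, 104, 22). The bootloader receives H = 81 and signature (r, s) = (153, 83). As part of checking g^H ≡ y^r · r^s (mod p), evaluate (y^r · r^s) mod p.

22^2 = 484 ≡ 138
22^4 ≡ 138^2 = 19044 ≡ 14
22^8 ≡ 14^2 = 196 ≡ 23
22^16 ≡ 23^2 = 529 ≡ 10
22^32 ≡ 10^2 = 100
22^64 ≡ 100^2 = 10000 ≡ 139
22^128 ≡ 139^2 = 19321 ≡ 118
153 = 128 + 16 + 8 + 1, so 22^153 ≡ 118·10·23·22 ≡ 57 (mod 173)
153^2 = 23409 ≡ 54
153^4 ≡ 54^2 = 2916 ≡ 148
153^8 ≡ 148^2 = 21904 ≡ 106
153^16 ≡ 106^2 = 11236 ≡ 164
153^32 ≡ 164^2 = 26896 ≡ 81
153^64 ≡ 81^2 = 6561 ≡ 160
83 = 64 + 16 + 2 + 1, so 153^83 ≡ 160·164·54·153 ≡ 103 (mod 173)
y^r · r^s ≡ 57·103 = 5871 ≡ 162 (mod 173)

162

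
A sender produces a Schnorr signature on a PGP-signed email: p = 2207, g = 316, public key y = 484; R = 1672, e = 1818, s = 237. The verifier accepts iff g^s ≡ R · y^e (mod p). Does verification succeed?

g^s mod p:
316^2 = 99856 ≡ 541
316^4 ≡ 541^2 = 292681 ≡ 1357
316^8 ≡ 1357^2 = 1841449 ≡ 811
316^16 ≡ 811^2 = 657721 ≡ 35
316^32 ≡ 35^2 = 1225
316^64 ≡ 1225^2 = 1500625 ≡ 2072
316^128 ≡ 2072^2 = 4293184 ≡ 569
237 = 128 + 64 + 32 + 8 + 4 + 1, so 316^237 ≡ 569·2072·1225·811·1357·316 ≡ 216 (mod 2207)
R · y^e mod p:
484^2 = 234256 ≡ 314
484^4 ≡ 314^2 = 98596 ≡ 1488
484^8 ≡ 1488^2 = 2214144 ≡ 523
484^16 ≡ 523^2 = 273529 ≡ 2068
484^32 ≡ 2068^2 = 4276624 ≡ 1665
484^64 ≡ 1665^2 = 2772225 ≡ 233
484^128 ≡ 233^2 = 54289 ≡ 1321
484^256 ≡ 1321^2 = 1745041 ≡ 1511
484^512 ≡ 1511^2 = 2283121 ≡ 1083
484^1024 ≡ 1083^2 = 1172889 ≡ 972
1818 = 1024 + 512 + 256 + 16 + 8 + 2, so 484^1818 ≡ 972·1083·1511·2068·523·314 ≡ 177 (mod 2207)
1672·177 = 295944 ≡ 206 (mod 2207)
216 ≠ 206; the check fails.

fails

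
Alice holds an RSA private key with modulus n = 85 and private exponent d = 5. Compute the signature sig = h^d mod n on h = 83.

53

Squares mod 85: h^1≡83, h^2≡4, h^4≡16
5 = 4 + 1, so h^5 ≡ 16·83 ≡ 53 (mod 85)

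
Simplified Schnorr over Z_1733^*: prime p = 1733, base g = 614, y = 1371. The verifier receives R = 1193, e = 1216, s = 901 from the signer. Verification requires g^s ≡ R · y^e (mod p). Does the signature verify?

does not verify

g^s mod p:
614^2 = 376996 ≡ 935
614^4 ≡ 935^2 = 874225 ≡ 793
614^8 ≡ 793^2 = 628849 ≡ 1503
614^16 ≡ 1503^2 = 2259009 ≡ 910
614^32 ≡ 910^2 = 828100 ≡ 1459
614^64 ≡ 1459^2 = 2128681 ≡ 557
614^128 ≡ 557^2 = 310249 ≡ 42
614^256 ≡ 42^2 = 1764 ≡ 31
614^512 ≡ 31^2 = 961
901 = 512 + 256 + 128 + 4 + 1, so 614^901 ≡ 961·31·42·793·614 ≡ 284 (mod 1733)
R · y^e mod p:
1371^2 = 1879641 ≡ 1069
1371^4 ≡ 1069^2 = 1142761 ≡ 714
1371^8 ≡ 714^2 = 509796 ≡ 294
1371^16 ≡ 294^2 = 86436 ≡ 1519
1371^32 ≡ 1519^2 = 2307361 ≡ 738
1371^64 ≡ 738^2 = 544644 ≡ 482
1371^128 ≡ 482^2 = 232324 ≡ 102
1371^256 ≡ 102^2 = 10404 ≡ 6
1371^512 ≡ 6^2 = 36
1371^1024 ≡ 36^2 = 1296
1216 = 1024 + 128 + 64, so 1371^1216 ≡ 1296·102·482 ≡ 1066 (mod 1733)
1193·1066 = 1271738 ≡ 1449 (mod 1733)
284 ≠ 1449; the check fails.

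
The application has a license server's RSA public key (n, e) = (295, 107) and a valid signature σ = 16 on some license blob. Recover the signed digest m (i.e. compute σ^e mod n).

171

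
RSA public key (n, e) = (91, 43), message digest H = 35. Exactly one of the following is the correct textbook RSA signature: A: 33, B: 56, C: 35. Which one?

Candidate A: Squares mod 91: 33^1≡33, 33^2≡88, 33^4≡9, 33^8≡81, 33^16≡9, 33^32≡81; 43 = 32 + 8 + 2 + 1, so 33^43 ≡ 81·81·88·33 ≡ 19 (mod 91)
Candidate B: Squares mod 91: 56^1≡56, 56^2≡42, 56^4≡35, 56^8≡42, 56^16≡35, 56^32≡42; 43 = 32 + 8 + 2 + 1, so 56^43 ≡ 42·42·42·56 ≡ 56 (mod 91)
Candidate C: Squares mod 91: 35^1≡35, 35^2≡42, 35^4≡35, 35^8≡42, 35^16≡35, 35^32≡42; 43 = 32 + 8 + 2 + 1, so 35^43 ≡ 42·42·42·35 ≡ 35 (mod 91)
  → matches H = 35

C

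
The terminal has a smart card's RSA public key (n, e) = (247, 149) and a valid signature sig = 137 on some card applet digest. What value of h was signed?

sig^2 ≡ 137^2 = 18769 ≡ 244
sig^4 ≡ 244^2 = 59536 ≡ 9
sig^8 ≡ 9^2 = 81
sig^16 ≡ 81^2 = 6561 ≡ 139
sig^32 ≡ 139^2 = 19321 ≡ 55
sig^64 ≡ 55^2 = 3025 ≡ 61
sig^128 ≡ 61^2 = 3721 ≡ 16
149 = 128 + 16 + 4 + 1, so sig^149 ≡ 16·139·9·137 ≡ 245 (mod 247)

245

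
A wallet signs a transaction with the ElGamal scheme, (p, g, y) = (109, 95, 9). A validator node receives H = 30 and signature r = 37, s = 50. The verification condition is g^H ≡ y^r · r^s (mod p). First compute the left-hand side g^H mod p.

95^2 = 9025 ≡ 87
95^4 ≡ 87^2 = 7569 ≡ 48
95^8 ≡ 48^2 = 2304 ≡ 15
95^16 ≡ 15^2 = 225 ≡ 7
30 = 16 + 8 + 4 + 2, so 95^30 ≡ 7·15·48·87 ≡ 82 (mod 109)

82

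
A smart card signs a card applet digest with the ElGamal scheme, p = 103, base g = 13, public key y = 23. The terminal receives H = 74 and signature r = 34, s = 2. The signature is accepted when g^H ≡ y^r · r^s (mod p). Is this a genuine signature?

Left side g^H mod p:
13^74 mod 103 = 23
Right side y^r · r^s mod p:
23^34 mod 103 = 1
34^2 mod 103 = 23
1·23 = 23 ≡ 23 (mod 103)
23 ≡ 23 (mod 103), so the signature is genuine.

genuine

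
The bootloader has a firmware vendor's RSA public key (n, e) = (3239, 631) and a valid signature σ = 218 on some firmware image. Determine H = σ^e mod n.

621

σ^2 ≡ 218^2 = 47524 ≡ 2178
σ^4 ≡ 2178^2 = 4743684 ≡ 1788
σ^8 ≡ 1788^2 = 3196944 ≡ 51
σ^16 ≡ 51^2 = 2601
σ^32 ≡ 2601^2 = 6765201 ≡ 2169
σ^64 ≡ 2169^2 = 4704561 ≡ 1533
σ^128 ≡ 1533^2 = 2350089 ≡ 1814
σ^256 ≡ 1814^2 = 3290596 ≡ 3011
σ^512 ≡ 3011^2 = 9066121 ≡ 160
631 = 512 + 64 + 32 + 16 + 4 + 2 + 1, so σ^631 ≡ 160·1533·2169·2601·1788·2178·218 ≡ 621 (mod 3239)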